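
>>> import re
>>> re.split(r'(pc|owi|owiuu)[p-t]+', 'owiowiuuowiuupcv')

Matches to split on: at [8:14] → 'owiuup'.
The group in the pattern means `split` returns the separators' captures alongside the pieces.

['owiowiuu', 'owiuu', 'cv']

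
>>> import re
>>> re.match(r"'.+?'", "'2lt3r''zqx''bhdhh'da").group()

Because the quantifier is non-greedy, it stops expanding at the earliest point where the rest of the pattern can succeed.
`match` is anchored at position 0; if the pattern doesn't fit there, it returns None.
The match spans [0:7] → "'2lt3r'".

"'2lt3r'"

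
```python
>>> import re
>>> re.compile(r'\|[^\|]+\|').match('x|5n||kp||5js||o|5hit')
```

None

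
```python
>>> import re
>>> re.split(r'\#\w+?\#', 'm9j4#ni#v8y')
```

The string is cut at each match, leaving 2 pieces.

['m9j4', 'v8y']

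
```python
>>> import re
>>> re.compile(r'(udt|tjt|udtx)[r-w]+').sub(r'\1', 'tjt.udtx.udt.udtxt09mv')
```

'tjt.udtx.udt.udtx09mv'

Matches: at [13:18] → 'udtxt'.
`\1` in the replacement pulls in group 1's text for each match.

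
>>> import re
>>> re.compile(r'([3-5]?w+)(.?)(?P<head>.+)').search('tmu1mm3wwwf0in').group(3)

'0in'

The match spans [6:14] → '3wwwf0in'.
Captured: group 1 = '3www', group 2 = 'f', group 3 = '0in'.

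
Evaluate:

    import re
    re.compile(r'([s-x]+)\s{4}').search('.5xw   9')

None

Here no position works, so the call returns None.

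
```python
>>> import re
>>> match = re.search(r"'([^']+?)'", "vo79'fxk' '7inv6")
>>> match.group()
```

"'fxk'"

`re.search` scans for the first position where the pattern succeeds.
The match spans [4:9] → "'fxk'".
Captured: group 1 = 'fxk'.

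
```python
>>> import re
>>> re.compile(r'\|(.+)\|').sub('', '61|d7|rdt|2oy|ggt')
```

'61ggt'

Matches: at [2:14] → '|d7|rdt|2oy|'.
`sub` substitutes '' at each match site.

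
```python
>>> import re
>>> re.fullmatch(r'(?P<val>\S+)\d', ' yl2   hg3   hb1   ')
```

`fullmatch` succeeds only if the pattern covers the string from start to end.
Here there's no way to consume every character, so the call returns None.

None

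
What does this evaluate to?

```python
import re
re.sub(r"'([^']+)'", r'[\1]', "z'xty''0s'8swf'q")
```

"z[xty][0s]8swf'q"

Matches: at [1:6] → "'xty'"; at [6:10] → "'0s'".
`\1` in the replacement pulls in group 1's text for each match.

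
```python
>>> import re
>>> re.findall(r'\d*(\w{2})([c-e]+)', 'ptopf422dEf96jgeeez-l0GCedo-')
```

[('22', 'd'), ('jg', 'eee'), ('GC', 'ed')]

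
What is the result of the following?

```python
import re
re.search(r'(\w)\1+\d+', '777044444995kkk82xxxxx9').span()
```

(0, 12)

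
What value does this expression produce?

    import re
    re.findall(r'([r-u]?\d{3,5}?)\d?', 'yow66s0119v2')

['s011']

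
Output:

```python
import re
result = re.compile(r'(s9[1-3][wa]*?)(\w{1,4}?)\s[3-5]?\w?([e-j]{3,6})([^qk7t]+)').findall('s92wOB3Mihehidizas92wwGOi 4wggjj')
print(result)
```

This matches the literal 's9', then a character in [1-3], then zero or more of one of [wa] (lazy) (captured); then 1 to 4 of a word character (lazy) (captured); then whitespace, then optionally a character in [3-5], then optionally a word character; then 3 to 6 of a character in [e-j] (captured); then one or more of any character except [qk7t] (captured).
Walking the string: at [17:32] match 's92wwGOi 4wggjj', groups = ('s92w', 'wGOi', 'ggj', 'j').
4 groups means the one result is a tuple of 4 captured strings — 1 here.

[('s92w', 'wGOi', 'ggj', 'j')]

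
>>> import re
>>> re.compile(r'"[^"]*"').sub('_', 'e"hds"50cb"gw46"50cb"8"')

'e_50cb_50cb_'

Matches: at [1:6] → '"hds"'; at [10:16] → '"gw46"'; at [20:23] → '"8"'.
Each match is replaced by '_'.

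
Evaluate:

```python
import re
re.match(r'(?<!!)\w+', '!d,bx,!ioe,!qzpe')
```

`(?!…)`/`(?<!…)` only lets a position through if the neighbouring text does NOT match; no characters are consumed.
`re.match` only tries the pattern at the start of the string.
Here the pattern fails at index 0, so the call returns None.

None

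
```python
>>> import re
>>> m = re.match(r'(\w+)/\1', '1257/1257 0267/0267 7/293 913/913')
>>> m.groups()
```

('1257',)

`\1` has to match the exact text group 1 already captured.
`re.match` won't scan ahead — the pattern has to work from the very first character.
The match spans [0:9] → '1257/1257'.
Captured: group 1 = '1257'.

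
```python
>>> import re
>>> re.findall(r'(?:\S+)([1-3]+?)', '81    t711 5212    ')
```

['1', '1', '2']

The pattern matches one or more of a non-whitespace character (non-capturing group); then one or more of a character in [1-3] (lazy) (captured).
Scanning left to right: at [0:2] match '81', group 1 = '1'; at [6:10] match 't711', group 1 = '1'; at [11:15] match '5212', group 1 = '2'.
With a single group, `findall` returns only what that group captured — 3 items.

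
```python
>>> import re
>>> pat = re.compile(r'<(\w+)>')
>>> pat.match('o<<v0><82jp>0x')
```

`re.match` won't scan ahead — the pattern has to work from the very first character.
Here the string doesn't start with a match, so the call returns None.

None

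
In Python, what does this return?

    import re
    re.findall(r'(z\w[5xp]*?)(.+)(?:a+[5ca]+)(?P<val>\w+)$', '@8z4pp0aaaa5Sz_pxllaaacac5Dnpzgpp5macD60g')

[('z4', 'pp0aaaa5Sz_pxllaaacac5Dnpzgpp5m', 'D60g')]

Because the quantifier is non-greedy, it stops expanding at the earliest point where the rest of the pattern can succeed.
3 groups means the one result is a tuple of 3 captured strings — 1 here.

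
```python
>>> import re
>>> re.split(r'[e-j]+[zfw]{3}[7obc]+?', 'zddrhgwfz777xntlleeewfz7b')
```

['zddr', '77xntll', 'b']

This matches one or more of a character in [e-j], then exactly 3 of one of [zfw]; then one or more of one of [7obc] (lazy).
A non-greedy quantifier consumes as few characters as it can — just enough that the remainder of the pattern still matches from where it stops; whatever follows it matches normally.
Matches to split on: at [4:10] → 'hgwfz7'; at [17:24] → 'eeewfz7'.
The string is cut at each match, leaving 3 pieces.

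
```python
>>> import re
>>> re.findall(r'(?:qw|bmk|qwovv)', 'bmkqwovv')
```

['bmk', 'qw']

Alternation isn't longest-match — the leftmost alternative that fits at this position is chosen.
Matches: at [0:3] → 'bmk'; at [3:5] → 'qw'.
Since nothing is captured, `findall` lists the 2 matched substrings directly.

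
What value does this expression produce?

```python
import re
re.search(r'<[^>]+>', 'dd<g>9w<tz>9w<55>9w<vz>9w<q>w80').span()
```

(2, 5)

`search` walks the string left to right and returns the first match it finds.
The match spans [2:5] → '<g>'.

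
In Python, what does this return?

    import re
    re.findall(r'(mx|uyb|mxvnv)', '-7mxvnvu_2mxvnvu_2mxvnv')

['mx', 'mx', 'mx']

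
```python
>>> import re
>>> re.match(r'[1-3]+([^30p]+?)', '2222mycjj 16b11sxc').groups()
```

('m',)

The match spans [0:5] → '2222m'.
Captured: group 1 = 'm'.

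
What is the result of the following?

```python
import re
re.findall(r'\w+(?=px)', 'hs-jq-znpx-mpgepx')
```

The `(?=…)`/`(?<=…)` assertion just peeks at neighbouring text; it doesn't advance the match position.
Matches: at [6:8] → 'zn'; at [11:15] → 'mpge'.
`findall` yields the raw match text (2 of them) because the pattern has no groups.

['zn', 'mpge']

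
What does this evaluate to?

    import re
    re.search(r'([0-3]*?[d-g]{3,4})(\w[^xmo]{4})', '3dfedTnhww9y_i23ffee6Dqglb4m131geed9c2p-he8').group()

'3dfedTnhww'

The match spans [0:10] → '3dfedTnhww'.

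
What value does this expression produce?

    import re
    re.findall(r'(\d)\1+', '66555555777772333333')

After group 1 captures some text, `\1` only succeeds where that same text appears again.
Walking the string: at [0:2] match '66', group 1 = '6'; at [2:8] match '555555', group 1 = '5'; at [8:13] match '77777', group 1 = '7'; at [14:20] match '333333', group 1 = '3'.
Because there's exactly one group, `findall` drops the full match and keeps group 1 from each hit.

['6', '5', '7', '3']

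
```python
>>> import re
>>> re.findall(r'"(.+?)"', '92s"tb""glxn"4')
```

A non-greedy quantifier consumes as few characters as it can — just enough that the remainder of the pattern still matches from where it stops; whatever follows it matches normally.
Walking the string: at [3:7] match '"tb"', group 1 = 'tb'; at [7:13] match '"glxn"', group 1 = 'glxn'.
Because there's exactly one group, `findall` drops the full match and keeps group 1 from each hit.

['tb', 'glxn']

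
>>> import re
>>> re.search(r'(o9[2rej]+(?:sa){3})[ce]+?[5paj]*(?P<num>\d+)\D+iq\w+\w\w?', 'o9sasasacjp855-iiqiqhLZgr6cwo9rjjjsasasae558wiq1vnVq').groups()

The pattern matches the literal 'o9', then one or more of one of [2rej], then the literal 'sa' repeated 3 times (captured); then one or more of one of [ce] (lazy), then zero or more of one of [5paj]; then one or more of a digit (captured as 'num'); then one or more of a non-digit, then the literal 'iq'; then one or more of a word character, then a word character, then optionally a word character.
Unlike `match`, `search` isn't anchored — it looks for the pattern anywhere in the string.
The match spans [28:52] → 'o9rjjjsasasae558wiq1vnVq'.
Captured: group 1 = 'o9rjjjsasasa', group 2 = '8'.

('o9rjjjsasasa', '8')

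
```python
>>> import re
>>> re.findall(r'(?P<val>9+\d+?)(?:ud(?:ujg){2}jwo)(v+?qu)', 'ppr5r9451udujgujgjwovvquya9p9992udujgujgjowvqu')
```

[('9451', 'vvqu')]

The pattern matches one or more of a literal '9', then one or more of a digit (lazy) (captured as 'val'); then the literal 'ud', then the literal 'ujg' repeated 2 times, then the literal 'jwo' (non-capturing group); then one or more of the literal 'v' (lazy), then the literal 'qu' (captured).
Matches: at [5:24] match '9451udujgujgjwovvqu', groups = ('9451', 'vvqu').
Multiple groups make `findall` return tuples — one 2-tuple for the one match.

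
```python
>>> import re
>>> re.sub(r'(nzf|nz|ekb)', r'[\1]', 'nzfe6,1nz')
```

'[nzf]e6,1[nz]'

Branches in `(...|...)` are attempted left-to-right; the first branch that allows the whole pattern to succeed is taken.
Matches: at [0:3] → 'nzf'; at [7:9] → 'nz'.
`\1` in the replacement pulls in group 1's text for each match.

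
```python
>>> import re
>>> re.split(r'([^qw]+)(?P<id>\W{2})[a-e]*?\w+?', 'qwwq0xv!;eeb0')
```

The pattern matches one or more of any character except [qw] (captured); then exactly 2 of a non-word character (captured as 'id'); then zero or more of a character in [a-e] (lazy); then one or more of a word character (lazy).
Lazy quantifiers expand one character at a time until the remainder of the pattern can match.
Matches to split on: at [4:10] → '0xv!;e'.
Because the pattern has a capturing group, `split` also inserts each captured text between the pieces.

['qwwq', '0xv', '!;', 'eb0']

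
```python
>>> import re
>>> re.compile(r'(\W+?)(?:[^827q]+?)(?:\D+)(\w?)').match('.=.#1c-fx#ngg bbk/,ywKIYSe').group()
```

'.=.#1'

The pattern matches one or more of a non-word character (lazy) (captured); then one or more of any character except [827q] (lazy) (non-capturing group); then one or more of a non-digit (non-capturing group); then optionally a word character (captured).
Lazy quantifiers expand one character at a time until the remainder of the pattern can match.
`re.match` won't scan ahead — the pattern has to work from the very first character.
The match spans [0:5] → '.=.#1'.
Captured: group 1 = '.', group 2 = '1'.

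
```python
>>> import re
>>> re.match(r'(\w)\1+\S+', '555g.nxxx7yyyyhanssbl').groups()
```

('5',)

A backreference is literal: `\1` must see the identical characters the first group matched.
`match` is anchored at position 0; if the pattern doesn't fit there, it returns None.
The match spans [0:21] → '555g.nxxx7yyyyhanssbl'.
Captured: group 1 = '5'.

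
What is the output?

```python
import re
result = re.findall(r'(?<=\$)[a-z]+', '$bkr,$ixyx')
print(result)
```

['bkr', 'ixyx']

The `(?=…)`/`(?<=…)` assertion just peeks at neighbouring text; it doesn't advance the match position.
With no groups in the pattern, `findall` gives back each whole match — 2 here.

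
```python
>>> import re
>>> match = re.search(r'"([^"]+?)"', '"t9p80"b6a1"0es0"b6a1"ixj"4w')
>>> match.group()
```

'"t9p80"'

`re.search` tries every starting position until one works.
The match spans [0:7] → '"t9p80"'.
Captured: group 1 = 't9p80'.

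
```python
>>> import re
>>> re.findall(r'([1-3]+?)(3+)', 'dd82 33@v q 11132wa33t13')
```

[('3', '3'), ('111', '3'), ('3', '3'), ('1', '3')]

`findall` packs the 2 group values into a tuple for every match.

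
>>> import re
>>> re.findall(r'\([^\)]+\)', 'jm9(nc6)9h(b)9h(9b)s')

Walking the string: at [3:8] → '(nc6)'; at [10:13] → '(b)'; at [15:19] → '(9b)'.
No capturing groups, so `findall` returns the 3 full match strings.

['(nc6)', '(b)', '(9b)']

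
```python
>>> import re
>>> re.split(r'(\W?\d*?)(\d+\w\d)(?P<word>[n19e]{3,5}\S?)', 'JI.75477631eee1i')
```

['JI', '.', '75477631', 'eee1i', '']

This matches optionally a non-word character, then zero or more of a digit (lazy) (captured); then one or more of a digit, then a word character, then a digit (captured); then 3 to 5 of one of [n19e], then optionally a non-whitespace character (captured as 'word').
A non-greedy quantifier consumes as few characters as it can — just enough that the remainder of the pattern still matches from where it stops; whatever follows it matches normally.
Matches to split on: at [2:16] → '.75477631eee1i'.
Because the pattern has a capturing group, `split` also inserts each captured text between the pieces.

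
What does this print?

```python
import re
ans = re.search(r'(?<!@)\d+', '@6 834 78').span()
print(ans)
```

(3, 6)

The negative lookaround is zero-width — it rules out positions where the adjacent text would match, without consuming anything.
`re.search` tries every starting position until one works.
The match spans [3:6] → '834'.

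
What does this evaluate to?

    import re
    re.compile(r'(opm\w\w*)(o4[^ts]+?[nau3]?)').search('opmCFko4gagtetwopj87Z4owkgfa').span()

Because the quantifier is non-greedy, it stops expanding at the earliest point where the rest of the pattern can succeed.
The match spans [0:10] → 'opmCFko4ga'.

(0, 10)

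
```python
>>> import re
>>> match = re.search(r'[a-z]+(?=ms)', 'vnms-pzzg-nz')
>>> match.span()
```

(0, 2)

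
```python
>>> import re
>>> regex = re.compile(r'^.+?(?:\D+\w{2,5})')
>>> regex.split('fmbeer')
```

The pattern matches anchored at the start of the string; then one or more of any character (lazy); then one or more of a non-digit, then 2 to 5 of a word character (non-capturing group).
`split` removes every match and returns the 2 fragments in between.

['', '']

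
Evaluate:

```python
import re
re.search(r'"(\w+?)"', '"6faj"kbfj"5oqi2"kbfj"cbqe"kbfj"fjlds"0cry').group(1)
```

'6faj'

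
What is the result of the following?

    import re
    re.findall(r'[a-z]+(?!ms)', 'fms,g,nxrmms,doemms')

['fms', 'g', 'nxrmms', 'doemms']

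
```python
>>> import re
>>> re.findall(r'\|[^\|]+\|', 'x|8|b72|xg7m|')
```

Walking the string: at [1:4] → '|8|'; at [7:13] → '|xg7m|'.
No capturing groups, so `findall` returns the 2 full match strings.

['|8|', '|xg7m|']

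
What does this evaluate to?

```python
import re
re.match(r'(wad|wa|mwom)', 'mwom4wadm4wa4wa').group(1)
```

`match` is anchored at position 0; if the pattern doesn't fit there, it returns None.
The match spans [0:4] → 'mwom'.
Captured: group 1 = 'mwom'.

'mwom'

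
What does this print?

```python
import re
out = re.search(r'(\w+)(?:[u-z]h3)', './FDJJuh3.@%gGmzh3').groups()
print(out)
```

The match spans [2:9] → 'FDJJuh3'.
Captured: group 1 = 'FDJJ'.

('FDJJ',)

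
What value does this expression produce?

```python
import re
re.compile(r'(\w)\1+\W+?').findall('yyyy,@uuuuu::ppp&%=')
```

['y', 'u', 'p']

`\1` has to match the exact text group 1 already captured.
One capturing group, so `findall` returns just the captured substring from each match — 3 in all.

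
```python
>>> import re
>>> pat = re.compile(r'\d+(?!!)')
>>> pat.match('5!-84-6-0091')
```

`(?!…)`/`(?<!…)` only lets a position through if the neighbouring text does NOT match; no characters are consumed.
`re.match` won't scan ahead — the pattern has to work from the very first character.
Here position 0 doesn't satisfy it, so the call returns None.

None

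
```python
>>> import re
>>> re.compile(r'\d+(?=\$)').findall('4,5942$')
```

Because the assertion is zero-width, the text it checks is not consumed and won't appear in the result.
`findall` yields the raw match text (1 of them) because the pattern has no groups.

['5942']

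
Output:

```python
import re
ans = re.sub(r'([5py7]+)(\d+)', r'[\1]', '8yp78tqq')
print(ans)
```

8[yp7]tqq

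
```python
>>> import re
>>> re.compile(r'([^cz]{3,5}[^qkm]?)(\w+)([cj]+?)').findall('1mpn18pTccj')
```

[('1mpn18', 'pTcc', 'j')]

`findall` packs the 3 group values into a tuple for every match.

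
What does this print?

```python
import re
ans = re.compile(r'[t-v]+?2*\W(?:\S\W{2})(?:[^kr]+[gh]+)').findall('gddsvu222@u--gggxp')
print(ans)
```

['vu222@u--ggg']

This matches one or more of a character in [t-v] (lazy), then zero or more of the literal '2', then a non-word character; then a non-whitespace character, then exactly 2 of a non-word character (non-capturing group); then one or more of any character except [kr], then one or more of one of [gh] (non-capturing group).
Scanning left to right: at [4:16] → 'vu222@u--ggg'.
No capturing groups, so `findall` returns the 1 full match string.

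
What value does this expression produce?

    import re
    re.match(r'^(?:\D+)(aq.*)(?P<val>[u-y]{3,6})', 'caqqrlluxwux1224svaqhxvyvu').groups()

('aqqrlluxwux1224svaqhxv', 'yvu')

This matches anchored at the start of the string; then one or more of a non-digit (non-capturing group); then the literal 'aq', then zero or more of any character (captured); then 3 to 6 of a character in [u-y] (captured as 'val').
`re.match` won't scan ahead — the pattern has to work from the very first character.
The match spans [0:26] → 'caqqrlluxwux1224svaqhxvyvu'.
Captured: group 1 = 'aqqrlluxwux1224svaqhxv', group 2 = 'yvu'.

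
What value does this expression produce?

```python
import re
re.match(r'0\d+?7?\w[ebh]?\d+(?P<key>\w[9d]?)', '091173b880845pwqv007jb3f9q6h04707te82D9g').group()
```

This matches the literal '0', then one or more of a digit (lazy), then optionally the literal '7'; then a word character, then optionally one of [ebh], then one or more of a digit; then a word character, then optionally one of [9d] (captured as 'key').
`re.match` won't scan ahead — the pattern has to work from the very first character.
The match spans [0:7] → '091173b'.
Captured: group 1 = 'b'.

'091173b'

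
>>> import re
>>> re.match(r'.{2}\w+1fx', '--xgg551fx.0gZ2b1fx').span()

(0, 10)

The pattern matches exactly 2 of any character; then one or more of a word character, then the literal '1fx'.
With `match`, the pattern is implicitly anchored at the beginning.
The match spans [0:10] → '--xgg551fx'.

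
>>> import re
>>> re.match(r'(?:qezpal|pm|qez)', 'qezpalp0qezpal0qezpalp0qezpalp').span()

(0, 6)

With `match`, the pattern is implicitly anchored at the beginning.
The match spans [0:6] → 'qezpal'.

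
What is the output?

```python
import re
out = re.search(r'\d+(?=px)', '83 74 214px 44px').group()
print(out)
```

Lookahead/lookbehind check context without consuming it, so the matched span excludes the asserted characters.
The match spans [6:9] → '214'.

214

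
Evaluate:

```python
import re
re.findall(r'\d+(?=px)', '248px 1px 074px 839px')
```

Lookahead/lookbehind check context without consuming it, so the matched span excludes the asserted characters.
Walking the string: at [0:3] → '248'; at [6:7] → '1'; at [10:13] → '074'; at [16:19] → '839'.
With no groups in the pattern, `findall` gives back each whole match — 4 here.

['248', '1', '074', '839']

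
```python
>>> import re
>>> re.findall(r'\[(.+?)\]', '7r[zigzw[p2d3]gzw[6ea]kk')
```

A `+?`/`*?`/`{m,n}?` starts at its minimum and grows only as far as needed for what follows to match.
With a single group, `findall` returns only what that group captured — 2 items.

['zigzw[p2d3', '6ea']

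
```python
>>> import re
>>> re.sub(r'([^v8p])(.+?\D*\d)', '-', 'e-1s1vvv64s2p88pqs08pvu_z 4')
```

'---p88p-8pv-'

The pattern matches any character except [v8p] (captured); then one or more of any character (lazy), then zero or more of a non-digit, then a digit (captured).
Matches: at [0:3] → 'e-1'; at [3:9] → 's1vvv6'; at [9:12] → '4s2'; at [16:19] → 'qs0'; at [22:27] → 'u_z 4'.
Every occurrence is swapped for '-'.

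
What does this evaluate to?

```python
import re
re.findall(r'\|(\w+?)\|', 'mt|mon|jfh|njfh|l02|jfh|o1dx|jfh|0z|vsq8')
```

Walking the string: at [2:7] match '|mon|', group 1 = 'mon'; at [10:16] match '|njfh|', group 1 = 'njfh'; at [19:24] match '|jfh|', group 1 = 'jfh'; at [28:33] match '|jfh|', group 1 = 'jfh'.
One capturing group, so `findall` returns just the captured substring from each match — 4 in all.

['mon', 'njfh', 'jfh', 'jfh']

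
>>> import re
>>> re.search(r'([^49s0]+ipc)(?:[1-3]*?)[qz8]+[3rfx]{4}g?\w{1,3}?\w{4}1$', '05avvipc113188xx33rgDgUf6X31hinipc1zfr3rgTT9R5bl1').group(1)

'5avvipc113188xx33rgDgUf6X31hinipc'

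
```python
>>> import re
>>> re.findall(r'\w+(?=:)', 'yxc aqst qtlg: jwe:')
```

['qtlg', 'jwe']

Lookahead/lookbehind check context without consuming it, so the matched span excludes the asserted characters.
With no groups in the pattern, `findall` gives back each whole match — 2 here.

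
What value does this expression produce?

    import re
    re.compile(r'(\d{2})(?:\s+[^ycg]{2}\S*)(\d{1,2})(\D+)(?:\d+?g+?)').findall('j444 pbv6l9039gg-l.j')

This matches exactly 2 of a digit (captured); then one or more of whitespace, then exactly 2 of any character except [ycg], then zero or more of a non-whitespace character (non-capturing group); then 1 to 2 of a digit (captured); then one or more of a non-digit (captured); then one or more of a digit (lazy), then one or more of a literal 'g' (lazy) (non-capturing group).
Walking the string: at [2:15] match '44 pbv6l9039g', groups = ('44', '6', 'l').
Multiple groups make `findall` return tuples — one 3-tuple for the one match.

[('44', '6', 'l')]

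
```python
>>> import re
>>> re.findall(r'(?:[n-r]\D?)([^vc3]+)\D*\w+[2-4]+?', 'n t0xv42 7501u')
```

['t0x']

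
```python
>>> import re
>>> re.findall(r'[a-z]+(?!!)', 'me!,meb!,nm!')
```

['m', 'me', 'n']

A negative assertion filters positions out without eating any characters.
Since nothing is captured, `findall` lists the 3 matched substrings directly.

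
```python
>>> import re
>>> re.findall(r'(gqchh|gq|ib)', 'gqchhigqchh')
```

['gqchh', 'gqchh']

Alternation tries branches left to right and keeps the first one that lets the overall match succeed at that position.
Walking the string: at [0:5] match 'gqchh', group 1 = 'gqchh'; at [6:11] match 'gqchh', group 1 = 'gqchh'.
One capturing group, so `findall` returns just the captured substring from each match — 2 in all.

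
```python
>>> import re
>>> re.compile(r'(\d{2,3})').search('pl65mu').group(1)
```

The pattern matches 2 to 3 of a digit (captured).
`re.search` scans for the first position where the pattern succeeds.
The match spans [2:4] → '65'.
Captured: group 1 = '65'.

'65'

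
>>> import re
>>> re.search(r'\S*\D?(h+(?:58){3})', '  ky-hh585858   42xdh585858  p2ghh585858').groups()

The match spans [2:13] → 'ky-hh585858'.
Captured: group 1 = 'h585858'.

('h585858',)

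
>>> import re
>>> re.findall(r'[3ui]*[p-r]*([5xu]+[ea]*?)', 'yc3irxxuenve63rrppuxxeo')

A `+?`/`*?`/`{m,n}?` starts at its minimum and grows only as far as needed for what follows to match.
`findall` collects group 1 from each match (2 total).

['xxu', 'uxx']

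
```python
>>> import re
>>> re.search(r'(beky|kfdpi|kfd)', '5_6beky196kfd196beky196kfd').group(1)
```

`re.search` tries every starting position until one works.
The match spans [3:7] → 'beky'.
Captured: group 1 = 'beky'.

'beky'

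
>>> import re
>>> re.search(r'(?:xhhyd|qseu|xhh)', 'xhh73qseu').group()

`re.search` scans for the first position where the pattern succeeds.
The match spans [0:3] → 'xhh'.

'xhh'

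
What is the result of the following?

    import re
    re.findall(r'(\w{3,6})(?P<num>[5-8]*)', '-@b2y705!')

[('b2y705', '')]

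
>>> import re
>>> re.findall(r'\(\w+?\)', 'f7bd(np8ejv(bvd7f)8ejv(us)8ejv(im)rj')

['(bvd7f)', '(us)', '(im)']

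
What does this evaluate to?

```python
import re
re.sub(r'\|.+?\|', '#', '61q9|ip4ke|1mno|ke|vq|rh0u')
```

Matches: at [4:11] → '|ip4ke|'; at [15:19] → '|ke|'.
`sub` substitutes '#' at each match site.

'61q9#1mno#vq|rh0u'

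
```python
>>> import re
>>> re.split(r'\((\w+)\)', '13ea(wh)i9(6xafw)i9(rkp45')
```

Matches to split on: at [4:8] → '(wh)'; at [10:17] → '(6xafw)'.
The group in the pattern means `split` returns the separators' captures alongside the pieces.

['13ea', 'wh', 'i9', '6xafw', 'i9(rkp45']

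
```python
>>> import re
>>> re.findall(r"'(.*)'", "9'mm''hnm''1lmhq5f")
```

`findall` collects group 1 from the one match (1 total).

["mm''hnm'"]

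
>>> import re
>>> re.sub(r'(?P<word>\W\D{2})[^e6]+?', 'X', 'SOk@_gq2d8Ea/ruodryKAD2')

Pattern: a non-word character, then exactly 2 of a non-digit (captured as 'word'); then one or more of any character except [e6] (lazy).
A non-greedy quantifier consumes as few characters as it can — just enough that the remainder of the pattern still matches from where it stops; whatever follows it matches normally.
Matches: at [3:7] → '@_gq'; at [12:16] → '/ruo'.
Every occurrence is swapped for 'X'.

'SOkX2d8EaXdryKAD2'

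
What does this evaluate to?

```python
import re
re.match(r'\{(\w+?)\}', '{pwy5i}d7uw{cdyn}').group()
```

`re.match` won't scan ahead — the pattern has to work from the very first character.
The match spans [0:7] → '{pwy5i}'.

'{pwy5i}'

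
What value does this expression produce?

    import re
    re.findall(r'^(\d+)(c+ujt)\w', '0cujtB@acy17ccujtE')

This matches anchored at the start of the string; then one or more of a digit (captured); then one or more of a literal 'c', then the literal 'ujt' (captured); then a word character.
`findall` packs the 2 group values into a tuple for every match.

[('0', 'cujt')]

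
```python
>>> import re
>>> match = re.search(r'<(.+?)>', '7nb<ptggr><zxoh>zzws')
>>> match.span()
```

With the lazy modifier that quantifier settles for the fewest repetitions that let the rest of the pattern succeed (the atoms after it are unaffected and can still be greedy).
The match spans [3:10] → '<ptggr>'.

(3, 10)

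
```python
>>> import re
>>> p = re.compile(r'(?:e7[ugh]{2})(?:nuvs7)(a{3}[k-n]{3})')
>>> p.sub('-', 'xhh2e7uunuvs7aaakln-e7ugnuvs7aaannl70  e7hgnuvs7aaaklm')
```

Pattern: the literal 'e7', then exactly 2 of one of [ugh] (non-capturing group); then the literal 'nuv', then the literal 's7' (non-capturing group); then exactly 3 of a literal 'a', then exactly 3 of a character in [k-n] (captured).
Matches: at [4:19] → 'e7uunuvs7aaakln'; at [20:35] → 'e7ugnuvs7aaannl'; at [39:54] → 'e7hgnuvs7aaaklm'.
`sub` substitutes '-' at each match site.

'xhh2---70  -'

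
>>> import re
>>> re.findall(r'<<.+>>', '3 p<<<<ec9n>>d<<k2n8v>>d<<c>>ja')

['<<<<ec9n>>d<<k2n8v>>d<<c>>']

With no groups in the pattern, `findall` gives back each whole match — 1 here.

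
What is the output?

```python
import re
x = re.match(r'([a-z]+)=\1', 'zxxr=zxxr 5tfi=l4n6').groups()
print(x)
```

The backreference `\1` re-matches whatever the first group consumed, character for character.
`re.match` only tries the pattern at the start of the string.
The match spans [0:9] → 'zxxr=zxxr'.
Captured: group 1 = 'zxxr'.

('zxxr',)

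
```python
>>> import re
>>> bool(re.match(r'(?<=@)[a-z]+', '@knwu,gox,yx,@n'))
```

False

`re.match` only tries the pattern at the start of the string.
Here the pattern fails at index 0, so the call returns None, and `bool(None)` is False.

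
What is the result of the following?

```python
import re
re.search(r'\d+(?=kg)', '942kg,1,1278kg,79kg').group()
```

'942'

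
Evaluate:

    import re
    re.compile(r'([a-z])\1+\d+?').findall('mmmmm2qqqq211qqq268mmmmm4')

['m', 'q', 'q', 'm']

After group 1 captures some text, `\1` only succeeds where that same text appears again.
Scanning left to right: at [0:6] match 'mmmmm2', group 1 = 'm'; at [6:11] match 'qqqq2', group 1 = 'q'; at [13:17] match 'qqq2', group 1 = 'q'; at [19:25] match 'mmmmm4', group 1 = 'm'.
With a single group, `findall` returns only what that group captured — 4 items.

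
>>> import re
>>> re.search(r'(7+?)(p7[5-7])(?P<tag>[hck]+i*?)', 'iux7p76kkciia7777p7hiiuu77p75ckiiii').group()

'7p76kkc'

The `?` after the quantifier makes it lazy — it takes as little as possible before letting the rest of the pattern try.
The match spans [3:10] → '7p76kkc'.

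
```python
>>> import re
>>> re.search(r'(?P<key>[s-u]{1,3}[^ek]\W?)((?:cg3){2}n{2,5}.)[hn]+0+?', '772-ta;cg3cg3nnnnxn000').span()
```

(4, 20)

Because the quantifier is non-greedy, it stops expanding at the earliest point where the rest of the pattern can succeed.
The match spans [4:20] → 'ta;cg3cg3nnnnxn0'.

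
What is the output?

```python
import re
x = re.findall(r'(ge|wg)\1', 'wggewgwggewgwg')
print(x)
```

['wg', 'wg']

A backreference is literal: `\1` must see the identical characters the first group matched.
Walking the string: at [4:8] match 'wgwg', group 1 = 'wg'; at [10:14] match 'wgwg', group 1 = 'wg'.
`findall` collects group 1 from each match (2 total).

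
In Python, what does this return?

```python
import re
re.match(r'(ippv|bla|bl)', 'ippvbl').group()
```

'ippv'

`re.match` won't scan ahead — the pattern has to work from the very first character.
The match spans [0:4] → 'ippv'.
Captured: group 1 = 'ippv'.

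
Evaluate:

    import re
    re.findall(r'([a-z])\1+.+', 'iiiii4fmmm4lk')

['i']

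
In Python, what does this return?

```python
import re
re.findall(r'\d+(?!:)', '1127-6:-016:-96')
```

The negative lookahead/lookbehind blocks any match where the forbidden context is present.
Walking the string: at [0:4] → '1127'; at [8:10] → '01'; at [13:15] → '96'.
`findall` yields the raw match text (3 of them) because the pattern has no groups.

['1127', '01', '96']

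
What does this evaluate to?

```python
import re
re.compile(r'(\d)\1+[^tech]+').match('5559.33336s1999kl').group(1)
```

`\1` has to match the exact text group 1 already captured.
`match` is anchored at position 0; if the pattern doesn't fit there, it returns None.
The match spans [0:17] → '5559.33336s1999kl'.
Captured: group 1 = '5'.

'5'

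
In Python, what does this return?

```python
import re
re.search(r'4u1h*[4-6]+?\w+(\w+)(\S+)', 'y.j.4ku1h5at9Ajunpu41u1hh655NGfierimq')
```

None

The pattern matches the literal '4u1', then zero or more of the literal 'h'; then one or more of a character in [4-6] (lazy); then one or more of a word character; then one or more of a word character (captured); then one or more of a non-whitespace character (captured).
`re.search` tries every starting position until one works.
Here nothing in the string fits, so the call returns None.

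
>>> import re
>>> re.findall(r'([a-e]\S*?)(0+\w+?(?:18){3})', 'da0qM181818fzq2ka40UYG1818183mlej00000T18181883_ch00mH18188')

[('da', '0qM181818'), ('a4', '0UYG181818'), ('ej', '00000T181818')]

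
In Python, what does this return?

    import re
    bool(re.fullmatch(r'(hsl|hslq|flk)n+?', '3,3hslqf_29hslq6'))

False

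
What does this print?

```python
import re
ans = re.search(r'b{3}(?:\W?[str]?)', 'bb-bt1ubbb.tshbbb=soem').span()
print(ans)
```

Pattern: exactly 3 of a literal 'b'; then optionally a non-word character, then optionally one of [str] (non-capturing group).
Unlike `match`, `search` isn't anchored — it looks for the pattern anywhere in the string.
The match spans [7:12] → 'bbb.t'.

(7, 12)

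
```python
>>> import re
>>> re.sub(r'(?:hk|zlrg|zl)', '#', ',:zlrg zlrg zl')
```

Alternation isn't longest-match — the leftmost alternative that fits at this position is chosen.
Each match is replaced by '#'.

',:# # #'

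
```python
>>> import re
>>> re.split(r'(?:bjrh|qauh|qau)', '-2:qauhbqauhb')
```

Alternation tries branches left to right and keeps the first one that lets the overall match succeed at that position.
Matches to split on: at [3:7] → 'qauh'; at [8:12] → 'qauh'.
The string is cut at each match, leaving 3 pieces.

['-2:', 'b', 'b']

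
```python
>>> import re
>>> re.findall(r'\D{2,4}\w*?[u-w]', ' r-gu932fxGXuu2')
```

[' r-gu', 'fxGXu']

This matches 2 to 4 of a non-digit, then zero or more of a word character (lazy); then a character in [u-w].
No capturing groups, so `findall` returns the 2 full match strings.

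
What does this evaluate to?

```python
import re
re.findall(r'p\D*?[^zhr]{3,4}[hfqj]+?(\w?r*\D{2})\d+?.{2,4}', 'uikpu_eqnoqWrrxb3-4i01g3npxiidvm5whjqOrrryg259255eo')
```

The pattern matches a literal 'p', then zero or more of a non-digit (lazy), then 3 to 4 of any character except [zhr]; then one or more of one of [hfqj] (lazy); then optionally a word character, then zero or more of a literal 'r', then exactly 2 of a non-digit (captured); then one or more of a digit (lazy), then 2 to 4 of any character.
Matches: at [3:21] match 'pu_eqnoqWrrxb3-4i0', group 1 = 'Wrrxb'; at [25:48] match 'pxiidvm5whjqOrrryg25925', group 1 = 'Orrryg'.
One capturing group, so `findall` returns just the captured substring from each match — 2 in all.

['Wrrxb', 'Orrryg']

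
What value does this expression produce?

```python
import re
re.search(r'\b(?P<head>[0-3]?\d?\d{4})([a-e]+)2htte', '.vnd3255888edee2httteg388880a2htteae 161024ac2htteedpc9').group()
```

This matches a word boundary (`\b`, zero-width); then optionally a character in [0-3], then optionally a digit, then exactly 4 of a digit (captured as 'head'); then one or more of a character in [a-e] (captured); then the literal '2h', then the literal 'tte'.
The match spans [37:50] → '161024ac2htte'.

'161024ac2htte'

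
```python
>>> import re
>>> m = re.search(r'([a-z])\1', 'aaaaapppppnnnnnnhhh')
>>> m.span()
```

A backreference is literal: `\1` must see the identical characters the first group matched.
The match spans [0:2] → 'aa'.

(0, 2)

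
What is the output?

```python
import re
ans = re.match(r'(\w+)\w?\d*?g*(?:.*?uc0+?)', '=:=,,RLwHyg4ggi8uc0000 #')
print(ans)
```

`re.match` only tries the pattern at the start of the string.
Here the string doesn't start with a match, so the call returns None.

None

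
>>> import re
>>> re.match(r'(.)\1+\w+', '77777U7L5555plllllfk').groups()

('7',)

The match spans [0:20] → '77777U7L5555plllllfk'.
Captured: group 1 = '7'.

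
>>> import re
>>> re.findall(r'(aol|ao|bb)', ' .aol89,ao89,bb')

The regex engine tests alternatives in the order written; an earlier branch that matches wins even if a later one would match more.
`findall` collects group 1 from each match (3 total).

['aol', 'ao', 'bb']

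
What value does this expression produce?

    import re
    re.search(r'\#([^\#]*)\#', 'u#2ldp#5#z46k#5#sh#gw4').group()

`search` walks the string left to right and returns the first match it finds.
The match spans [1:7] → '#2ldp#'.
Captured: group 1 = '2ldp'.

'#2ldp#'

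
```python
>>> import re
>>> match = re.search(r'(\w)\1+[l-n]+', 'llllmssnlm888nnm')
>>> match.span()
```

(0, 5)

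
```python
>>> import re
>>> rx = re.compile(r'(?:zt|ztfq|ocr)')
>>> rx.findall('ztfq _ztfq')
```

Alternation tries branches left to right and keeps the first one that lets the overall match succeed at that position.
With no groups in the pattern, `findall` gives back each whole match — 2 here.

['zt', 'zt']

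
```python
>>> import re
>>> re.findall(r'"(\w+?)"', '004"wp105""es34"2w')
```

['wp105', 'es34']

Because there's exactly one group, `findall` drops the full match and keeps group 1 from each hit.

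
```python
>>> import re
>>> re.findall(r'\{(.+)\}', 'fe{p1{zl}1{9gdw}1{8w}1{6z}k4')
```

['p1{zl}1{9gdw}1{8w}1{6z']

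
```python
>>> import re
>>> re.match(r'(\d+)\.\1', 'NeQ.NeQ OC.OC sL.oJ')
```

`re.match` won't scan ahead — the pattern has to work from the very first character.
Here the pattern fails at index 0, so the call returns None.

None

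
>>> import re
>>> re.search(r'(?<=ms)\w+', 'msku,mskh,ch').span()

The lookaround is zero-width — it requires the adjacent text to match without consuming it, so the asserted text isn't part of the match.
The match spans [2:4] → 'ku'.

(2, 4)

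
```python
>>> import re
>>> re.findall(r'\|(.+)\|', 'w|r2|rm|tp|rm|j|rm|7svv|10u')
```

['r2|rm|tp|rm|j|rm|7svv']

Matches: at [1:24] match '|r2|rm|tp|rm|j|rm|7svv|', group 1 = 'r2|rm|tp|rm|j|rm|7svv'.
Because there's exactly one group, `findall` drops the full match and keeps group 1 from the one hit.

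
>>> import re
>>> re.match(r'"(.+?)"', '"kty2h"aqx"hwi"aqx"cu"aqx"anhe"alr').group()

'"kty2h"'

`re.match` only tries the pattern at the start of the string.
The match spans [0:7] → '"kty2h"'.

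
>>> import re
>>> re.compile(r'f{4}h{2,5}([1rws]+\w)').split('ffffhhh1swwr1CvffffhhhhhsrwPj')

['', '1swwr1C', 'v', 'srwP', 'j']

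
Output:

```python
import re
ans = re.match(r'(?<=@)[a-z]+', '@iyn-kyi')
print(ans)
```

None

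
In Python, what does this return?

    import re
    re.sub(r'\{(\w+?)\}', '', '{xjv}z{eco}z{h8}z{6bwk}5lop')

Matches: at [0:5] → '{xjv}'; at [6:11] → '{eco}'; at [12:16] → '{h8}'; at [17:23] → '{6bwk}'.
`sub` substitutes '' at each match site.

'zzz5lop'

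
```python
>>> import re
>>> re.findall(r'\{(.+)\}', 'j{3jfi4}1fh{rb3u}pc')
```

['3jfi4}1fh{rb3u']

One capturing group, so `findall` returns just the captured substring from the one match — 1 in all.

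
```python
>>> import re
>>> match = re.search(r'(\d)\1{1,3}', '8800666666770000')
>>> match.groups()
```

`\1` is not a pattern — it's the concrete string captured by group 1, re-applied verbatim.
`re.search` tries every starting position until one works.
The match spans [0:2] → '88'.
Captured: group 1 = '8'.

('8',)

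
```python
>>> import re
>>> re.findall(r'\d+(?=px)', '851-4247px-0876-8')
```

['4247']

Lookahead/lookbehind check context without consuming it, so the matched span excludes the asserted characters.
Matches: at [4:8] → '4247'.
With no groups in the pattern, `findall` gives back each whole match — 1 here.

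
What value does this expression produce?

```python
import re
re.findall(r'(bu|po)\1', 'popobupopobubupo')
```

['po', 'po', 'bu']

`\1` is not a pattern — it's the concrete string captured by group 1, re-applied verbatim.
With a single group, `findall` returns only what that group captured — 3 items.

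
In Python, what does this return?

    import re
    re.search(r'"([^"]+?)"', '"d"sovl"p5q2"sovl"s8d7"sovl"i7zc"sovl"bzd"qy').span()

`re.search` tries every starting position until one works.
The match spans [0:3] → '"d"'.
Captured: group 1 = 'd'.

(0, 3)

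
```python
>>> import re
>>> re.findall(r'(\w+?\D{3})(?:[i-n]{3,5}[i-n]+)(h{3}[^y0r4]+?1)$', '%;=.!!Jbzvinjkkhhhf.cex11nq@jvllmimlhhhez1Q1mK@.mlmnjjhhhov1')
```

[('Jbzv', 'hhhf.cex11nq@jvllmimlhhhez1Q1mK@.mlmnjjhhhov1')]

The pattern matches one or more of a word character (lazy), then exactly 3 of a non-digit (captured); then 3 to 5 of a character in [i-n], then one or more of a character in [i-n] (non-capturing group); then exactly 3 of the literal 'h', then one or more of any character except [y0r4] (lazy), then the literal '1' (captured); then anchored at the end.
Walking the string: at [6:60] match 'Jbzvinjkkhhhf.cex11nq@jvllmimlhhhez1Q1mK@.mlmnjjhhhov1', groups = ('Jbzv', 'hhhf.cex11nq@jvllmimlhhhez1Q1mK@.mlmnjjhhhov1').
`findall` packs the 2 group values into a tuple for every match.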